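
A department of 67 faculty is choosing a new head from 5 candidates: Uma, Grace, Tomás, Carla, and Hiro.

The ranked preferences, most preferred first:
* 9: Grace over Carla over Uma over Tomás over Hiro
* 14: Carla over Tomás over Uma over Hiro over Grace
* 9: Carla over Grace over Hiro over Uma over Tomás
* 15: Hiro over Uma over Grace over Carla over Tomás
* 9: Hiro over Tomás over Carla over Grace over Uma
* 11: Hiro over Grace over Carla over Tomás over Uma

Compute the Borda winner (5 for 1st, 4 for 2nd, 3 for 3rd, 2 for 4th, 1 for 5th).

Uma: 9×3 + 14×3 + 9×2 + 15×4 + 9×1 + 11×1 = 167
Grace: 9×5 + 14×1 + 9×4 + 15×3 + 9×2 + 11×4 = 202
Tomás: 9×2 + 14×4 + 9×1 + 15×1 + 9×4 + 11×2 = 156
Carla: 9×4 + 14×5 + 9×5 + 15×2 + 9×3 + 11×3 = 241
Hiro: 9×1 + 14×2 + 9×3 + 15×5 + 9×5 + 11×5 = 239

Carla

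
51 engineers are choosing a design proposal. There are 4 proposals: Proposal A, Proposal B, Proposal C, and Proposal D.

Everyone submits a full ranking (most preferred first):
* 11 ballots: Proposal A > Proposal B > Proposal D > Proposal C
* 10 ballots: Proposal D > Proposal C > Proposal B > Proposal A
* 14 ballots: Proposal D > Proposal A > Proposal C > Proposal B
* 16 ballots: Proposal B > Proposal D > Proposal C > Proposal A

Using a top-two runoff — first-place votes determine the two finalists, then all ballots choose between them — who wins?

Proposal B

Round 1 first-place votes: Proposal A 11, Proposal B 16, Proposal C 0, Proposal D 24. Proposal D and Proposal B advance.
Runoff: Proposal D is ranked above Proposal B on 24 ballots, Proposal B above Proposal D on 27.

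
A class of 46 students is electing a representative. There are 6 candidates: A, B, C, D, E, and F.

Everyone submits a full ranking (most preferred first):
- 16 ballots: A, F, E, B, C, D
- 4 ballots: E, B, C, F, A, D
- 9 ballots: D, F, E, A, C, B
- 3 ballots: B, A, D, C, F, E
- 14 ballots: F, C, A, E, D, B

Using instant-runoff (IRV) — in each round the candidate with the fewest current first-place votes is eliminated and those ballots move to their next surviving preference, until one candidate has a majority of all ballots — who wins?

Round 1: A 16, B 3, C 0, D 9, E 4, F 14. C eliminated.
Round 2: A 16, B 3, D 9, E 4, F 14. B eliminated.
Round 3: A 19, D 9, E 4, F 14. E eliminated.
Round 4: A 19, D 9, F 18. D eliminated.
Round 5: A 19, F 27. F has a majority (≥24).

F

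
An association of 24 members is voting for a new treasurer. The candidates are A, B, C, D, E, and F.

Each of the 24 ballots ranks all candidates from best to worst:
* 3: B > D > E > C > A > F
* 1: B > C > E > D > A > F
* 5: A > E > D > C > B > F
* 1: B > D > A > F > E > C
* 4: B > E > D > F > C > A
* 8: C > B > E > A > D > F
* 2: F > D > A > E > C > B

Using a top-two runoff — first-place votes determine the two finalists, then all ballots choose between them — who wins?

Round 1 first-place votes: A 5, B 9, C 8, D 0, E 0, F 2. B and C advance.
Runoff: B is ranked above C on 9 ballots, C above B on 15.

C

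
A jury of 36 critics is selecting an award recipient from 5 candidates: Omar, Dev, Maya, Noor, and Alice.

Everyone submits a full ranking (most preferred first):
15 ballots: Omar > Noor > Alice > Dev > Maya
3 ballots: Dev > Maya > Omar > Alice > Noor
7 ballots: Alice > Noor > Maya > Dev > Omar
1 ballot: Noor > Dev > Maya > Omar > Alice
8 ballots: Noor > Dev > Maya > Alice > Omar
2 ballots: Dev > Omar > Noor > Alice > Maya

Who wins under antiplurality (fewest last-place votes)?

Last-place votes: Omar 15, Dev 0, Maya 17, Noor 3, Alice 1.

Dev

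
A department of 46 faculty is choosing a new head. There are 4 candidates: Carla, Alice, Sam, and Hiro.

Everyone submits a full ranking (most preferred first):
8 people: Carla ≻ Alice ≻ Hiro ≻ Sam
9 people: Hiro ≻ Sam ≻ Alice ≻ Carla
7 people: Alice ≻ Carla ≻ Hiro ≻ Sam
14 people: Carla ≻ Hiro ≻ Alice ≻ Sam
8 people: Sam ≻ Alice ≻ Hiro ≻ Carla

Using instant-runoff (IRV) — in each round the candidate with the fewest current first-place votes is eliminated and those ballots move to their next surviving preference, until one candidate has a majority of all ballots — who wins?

Round 1: Carla 22, Alice 7, Sam 8, Hiro 9. Alice eliminated.
Round 2: Carla 29, Sam 8, Hiro 9. Carla has a majority (≥24).

Carla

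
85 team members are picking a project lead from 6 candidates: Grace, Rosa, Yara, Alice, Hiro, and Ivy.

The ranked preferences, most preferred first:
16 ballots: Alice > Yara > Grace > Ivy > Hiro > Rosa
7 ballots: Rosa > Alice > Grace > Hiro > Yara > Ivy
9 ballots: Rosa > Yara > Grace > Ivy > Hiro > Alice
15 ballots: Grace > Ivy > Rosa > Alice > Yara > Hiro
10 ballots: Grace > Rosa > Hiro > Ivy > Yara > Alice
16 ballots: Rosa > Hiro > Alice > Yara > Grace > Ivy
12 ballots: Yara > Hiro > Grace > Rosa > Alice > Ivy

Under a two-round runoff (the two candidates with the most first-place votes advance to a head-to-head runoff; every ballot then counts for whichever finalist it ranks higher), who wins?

Grace

Round 1 first-place votes: Grace 25, Rosa 32, Yara 12, Alice 16, Hiro 0, Ivy 0. Rosa and Grace advance.
Runoff: Rosa is ranked above Grace on 32 ballots, Grace above Rosa on 53.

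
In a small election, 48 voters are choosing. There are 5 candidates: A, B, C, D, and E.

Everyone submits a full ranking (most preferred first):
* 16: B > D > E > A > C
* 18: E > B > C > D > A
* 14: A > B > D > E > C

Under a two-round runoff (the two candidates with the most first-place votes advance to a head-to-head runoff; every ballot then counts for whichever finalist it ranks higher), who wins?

Round 1 first-place votes: A 14, B 16, C 0, D 0, E 18. E and B advance.
Runoff: E is ranked above B on 18 ballots, B above E on 30.

B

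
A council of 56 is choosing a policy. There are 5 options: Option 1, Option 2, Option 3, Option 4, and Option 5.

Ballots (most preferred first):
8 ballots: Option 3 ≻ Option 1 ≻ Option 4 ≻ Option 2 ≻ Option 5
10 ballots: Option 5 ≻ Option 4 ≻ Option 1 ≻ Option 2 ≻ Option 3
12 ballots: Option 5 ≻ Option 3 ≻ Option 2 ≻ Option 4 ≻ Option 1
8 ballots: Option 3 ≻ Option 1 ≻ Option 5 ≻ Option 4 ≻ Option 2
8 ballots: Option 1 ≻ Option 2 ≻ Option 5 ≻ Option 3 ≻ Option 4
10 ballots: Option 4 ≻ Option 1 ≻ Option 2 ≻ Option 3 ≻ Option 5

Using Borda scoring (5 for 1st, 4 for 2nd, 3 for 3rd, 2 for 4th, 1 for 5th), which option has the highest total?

Option 1: 8×4 + 10×3 + 12×1 + 8×4 + 8×5 + 10×4 = 186
Option 2: 8×2 + 10×2 + 12×3 + 8×1 + 8×4 + 10×3 = 142
Option 3: 8×5 + 10×1 + 12×4 + 8×5 + 8×2 + 10×2 = 174
Option 4: 8×3 + 10×4 + 12×2 + 8×2 + 8×1 + 10×5 = 162
Option 5: 8×1 + 10×5 + 12×5 + 8×3 + 8×3 + 10×1 = 176

Option 1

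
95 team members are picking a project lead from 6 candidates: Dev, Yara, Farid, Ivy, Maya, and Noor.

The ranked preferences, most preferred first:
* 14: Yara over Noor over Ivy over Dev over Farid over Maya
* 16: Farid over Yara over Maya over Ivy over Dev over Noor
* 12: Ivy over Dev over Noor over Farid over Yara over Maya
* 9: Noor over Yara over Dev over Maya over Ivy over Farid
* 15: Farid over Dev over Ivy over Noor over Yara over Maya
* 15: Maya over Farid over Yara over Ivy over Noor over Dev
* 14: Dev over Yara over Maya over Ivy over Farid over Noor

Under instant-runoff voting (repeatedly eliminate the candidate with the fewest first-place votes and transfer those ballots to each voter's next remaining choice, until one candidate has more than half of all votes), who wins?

Dev

Round 1: Dev 14, Yara 14, Farid 31, Ivy 12, Maya 15, Noor 9. Noor eliminated.
Round 2: Dev 14, Yara 23, Farid 31, Ivy 12, Maya 15. Ivy eliminated.
Round 3: Dev 26, Yara 23, Farid 31, Maya 15. Maya eliminated.
Round 4: Dev 26, Yara 23, Farid 46. Yara eliminated.
Round 5: Dev 49, Farid 46. Dev has a majority (≥48).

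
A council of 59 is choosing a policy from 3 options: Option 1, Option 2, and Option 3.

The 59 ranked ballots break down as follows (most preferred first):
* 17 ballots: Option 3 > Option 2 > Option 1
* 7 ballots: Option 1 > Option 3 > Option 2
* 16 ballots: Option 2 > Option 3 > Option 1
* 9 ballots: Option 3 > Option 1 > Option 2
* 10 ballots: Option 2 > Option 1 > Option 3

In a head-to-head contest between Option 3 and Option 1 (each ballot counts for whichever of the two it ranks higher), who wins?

Option 3 is ranked above Option 1 on 42 ballots; Option 1 above Option 3 on 17.

Option 3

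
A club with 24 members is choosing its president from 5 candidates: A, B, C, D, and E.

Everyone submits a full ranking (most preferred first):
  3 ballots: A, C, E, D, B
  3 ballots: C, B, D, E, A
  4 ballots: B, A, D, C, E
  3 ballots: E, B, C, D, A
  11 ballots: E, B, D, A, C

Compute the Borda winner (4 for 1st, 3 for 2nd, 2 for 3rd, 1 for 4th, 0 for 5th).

A: 3×4 + 3×0 + 4×3 + 3×0 + 11×1 = 35
B: 3×0 + 3×3 + 4×4 + 3×3 + 11×3 = 67
C: 3×3 + 3×4 + 4×1 + 3×2 + 11×0 = 31
D: 3×1 + 3×2 + 4×2 + 3×1 + 11×2 = 42
E: 3×2 + 3×1 + 4×0 + 3×4 + 11×4 = 65

B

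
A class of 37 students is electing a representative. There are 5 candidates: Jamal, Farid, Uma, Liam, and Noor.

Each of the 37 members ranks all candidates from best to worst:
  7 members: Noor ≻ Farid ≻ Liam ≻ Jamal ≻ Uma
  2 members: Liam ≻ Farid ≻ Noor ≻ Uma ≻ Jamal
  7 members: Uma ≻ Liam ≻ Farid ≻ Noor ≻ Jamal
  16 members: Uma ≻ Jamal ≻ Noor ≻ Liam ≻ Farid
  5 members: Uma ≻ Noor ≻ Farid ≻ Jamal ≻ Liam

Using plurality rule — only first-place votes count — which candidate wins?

Uma

First-place votes: Jamal 0, Farid 0, Uma 28, Liam 2, Noor 7.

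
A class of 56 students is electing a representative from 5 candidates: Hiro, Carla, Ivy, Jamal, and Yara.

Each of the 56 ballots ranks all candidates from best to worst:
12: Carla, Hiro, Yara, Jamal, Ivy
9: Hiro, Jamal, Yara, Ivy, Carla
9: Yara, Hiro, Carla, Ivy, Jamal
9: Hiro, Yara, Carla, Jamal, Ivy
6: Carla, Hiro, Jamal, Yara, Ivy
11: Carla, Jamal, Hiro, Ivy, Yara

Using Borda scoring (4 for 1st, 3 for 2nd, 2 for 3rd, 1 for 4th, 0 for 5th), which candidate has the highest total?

Hiro: 12×3 + 9×4 + 9×3 + 9×4 + 6×3 + 11×2 = 175
Carla: 12×4 + 9×0 + 9×2 + 9×2 + 6×4 + 11×4 = 152
Ivy: 12×0 + 9×1 + 9×1 + 9×0 + 6×0 + 11×1 = 29
Jamal: 12×1 + 9×3 + 9×0 + 9×1 + 6×2 + 11×3 = 93
Yara: 12×2 + 9×2 + 9×4 + 9×3 + 6×1 + 11×0 = 111

Hiro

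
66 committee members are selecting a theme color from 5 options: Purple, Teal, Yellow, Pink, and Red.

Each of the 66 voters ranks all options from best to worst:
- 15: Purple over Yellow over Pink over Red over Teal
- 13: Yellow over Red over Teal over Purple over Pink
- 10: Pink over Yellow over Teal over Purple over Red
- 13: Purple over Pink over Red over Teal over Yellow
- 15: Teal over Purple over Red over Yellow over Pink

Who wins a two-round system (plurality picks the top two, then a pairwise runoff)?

Round 1 first-place votes: Purple 28, Teal 15, Yellow 13, Pink 10, Red 0. Purple and Teal advance.
Runoff: Purple is ranked above Teal on 28 ballots, Teal above Purple on 38.

Teal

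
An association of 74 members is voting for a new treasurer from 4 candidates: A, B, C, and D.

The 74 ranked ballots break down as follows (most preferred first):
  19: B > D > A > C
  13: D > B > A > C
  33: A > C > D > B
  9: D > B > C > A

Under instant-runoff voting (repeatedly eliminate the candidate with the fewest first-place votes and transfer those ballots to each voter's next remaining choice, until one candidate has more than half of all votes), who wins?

Round 1: A 33, B 19, C 0, D 22. C eliminated.
Round 2: A 33, B 19, D 22. B eliminated.
Round 3: A 33, D 41. D has a majority (≥38).

D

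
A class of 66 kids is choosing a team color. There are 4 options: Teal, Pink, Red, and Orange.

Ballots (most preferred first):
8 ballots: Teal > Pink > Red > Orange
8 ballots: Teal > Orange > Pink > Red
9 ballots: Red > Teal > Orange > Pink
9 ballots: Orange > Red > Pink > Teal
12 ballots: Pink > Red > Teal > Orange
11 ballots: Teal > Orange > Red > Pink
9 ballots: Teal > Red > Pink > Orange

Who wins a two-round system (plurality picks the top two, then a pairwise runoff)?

Round 1 first-place votes: Teal 36, Pink 12, Red 9, Orange 9. Teal and Pink advance.
Runoff: Teal is ranked above Pink on 45 ballots, Pink above Teal on 21.

Teal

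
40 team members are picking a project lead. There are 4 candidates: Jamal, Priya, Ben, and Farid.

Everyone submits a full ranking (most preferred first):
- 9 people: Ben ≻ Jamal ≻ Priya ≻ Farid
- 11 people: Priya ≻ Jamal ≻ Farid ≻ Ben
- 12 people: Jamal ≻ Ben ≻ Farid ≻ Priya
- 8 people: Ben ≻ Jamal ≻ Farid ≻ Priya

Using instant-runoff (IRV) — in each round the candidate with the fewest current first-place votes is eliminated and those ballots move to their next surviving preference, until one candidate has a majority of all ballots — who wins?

Jamal

Round 1: Jamal 12, Priya 11, Ben 17, Farid 0. Farid eliminated.
Round 2: Jamal 12, Priya 11, Ben 17. Priya eliminated.
Round 3: Jamal 23, Ben 17. Jamal has a majority (≥21).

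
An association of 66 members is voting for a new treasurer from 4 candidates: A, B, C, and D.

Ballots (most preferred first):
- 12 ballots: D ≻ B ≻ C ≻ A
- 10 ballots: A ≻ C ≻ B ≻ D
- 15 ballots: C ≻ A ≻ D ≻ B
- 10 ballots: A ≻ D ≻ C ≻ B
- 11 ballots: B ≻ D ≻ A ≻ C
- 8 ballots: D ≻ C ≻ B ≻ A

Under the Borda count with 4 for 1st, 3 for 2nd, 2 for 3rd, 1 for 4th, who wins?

D

A: 12×1 + 10×4 + 15×3 + 10×4 + 11×2 + 8×1 = 167
B: 12×3 + 10×2 + 15×1 + 10×1 + 11×4 + 8×2 = 141
C: 12×2 + 10×3 + 15×4 + 10×2 + 11×1 + 8×3 = 169
D: 12×4 + 10×1 + 15×2 + 10×3 + 11×3 + 8×4 = 183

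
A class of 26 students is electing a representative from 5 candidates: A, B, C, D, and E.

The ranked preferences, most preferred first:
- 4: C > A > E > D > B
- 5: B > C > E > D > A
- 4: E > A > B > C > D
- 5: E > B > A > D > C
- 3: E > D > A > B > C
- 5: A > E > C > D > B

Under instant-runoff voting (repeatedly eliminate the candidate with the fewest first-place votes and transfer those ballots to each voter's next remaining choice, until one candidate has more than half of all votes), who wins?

Round 1: A 5, B 5, C 4, D 0, E 12. D eliminated.
Round 2: A 5, B 5, C 4, E 12. C eliminated.
Round 3: A 9, B 5, E 12. B eliminated.
Round 4: A 9, E 17. E has a majority (≥14).

E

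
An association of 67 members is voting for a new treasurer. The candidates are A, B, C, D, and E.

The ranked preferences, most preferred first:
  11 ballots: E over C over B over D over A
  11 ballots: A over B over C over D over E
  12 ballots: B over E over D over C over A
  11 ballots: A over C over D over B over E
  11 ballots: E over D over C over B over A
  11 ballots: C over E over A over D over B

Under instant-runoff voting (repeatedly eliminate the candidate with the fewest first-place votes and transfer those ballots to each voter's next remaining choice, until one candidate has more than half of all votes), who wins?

E

Round 1: A 22, B 12, C 11, D 0, E 22. D eliminated.
Round 2: A 22, B 12, C 11, E 22. C eliminated.
Round 3: A 22, B 12, E 33. B eliminated.
Round 4: A 22, E 45. E has a majority (≥34).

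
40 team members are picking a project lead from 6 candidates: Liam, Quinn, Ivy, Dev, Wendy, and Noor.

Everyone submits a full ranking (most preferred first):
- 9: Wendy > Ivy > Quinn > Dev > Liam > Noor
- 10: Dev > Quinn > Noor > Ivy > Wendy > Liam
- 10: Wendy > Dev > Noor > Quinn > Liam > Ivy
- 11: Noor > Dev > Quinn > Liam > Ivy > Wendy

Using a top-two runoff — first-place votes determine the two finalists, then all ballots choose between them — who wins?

Noor

Round 1 first-place votes: Liam 0, Quinn 0, Ivy 0, Dev 10, Wendy 19, Noor 11. Wendy and Noor advance.
Runoff: Wendy is ranked above Noor on 19 ballots, Noor above Wendy on 21.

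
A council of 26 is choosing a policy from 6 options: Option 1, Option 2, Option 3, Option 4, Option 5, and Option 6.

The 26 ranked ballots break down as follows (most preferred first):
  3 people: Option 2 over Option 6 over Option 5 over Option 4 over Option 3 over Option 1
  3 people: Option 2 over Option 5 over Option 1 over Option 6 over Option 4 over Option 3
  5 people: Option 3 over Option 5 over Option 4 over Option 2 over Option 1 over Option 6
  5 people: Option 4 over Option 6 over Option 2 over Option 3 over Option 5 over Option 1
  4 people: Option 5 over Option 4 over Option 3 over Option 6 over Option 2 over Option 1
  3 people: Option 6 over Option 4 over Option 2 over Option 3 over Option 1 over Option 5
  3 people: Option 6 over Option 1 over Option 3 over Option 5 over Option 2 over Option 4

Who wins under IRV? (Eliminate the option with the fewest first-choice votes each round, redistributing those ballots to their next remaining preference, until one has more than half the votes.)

Round 1: Option 1 0, Option 2 6, Option 3 5, Option 4 5, Option 5 4, Option 6 6. Option 1 eliminated.
Round 2: Option 2 6, Option 3 5, Option 4 5, Option 5 4, Option 6 6. Option 5 eliminated.
Round 3: Option 2 6, Option 3 5, Option 4 9, Option 6 6. Option 3 eliminated.
Round 4: Option 2 6, Option 4 14, Option 6 6. Option 4 has a majority (≥14).

Option 4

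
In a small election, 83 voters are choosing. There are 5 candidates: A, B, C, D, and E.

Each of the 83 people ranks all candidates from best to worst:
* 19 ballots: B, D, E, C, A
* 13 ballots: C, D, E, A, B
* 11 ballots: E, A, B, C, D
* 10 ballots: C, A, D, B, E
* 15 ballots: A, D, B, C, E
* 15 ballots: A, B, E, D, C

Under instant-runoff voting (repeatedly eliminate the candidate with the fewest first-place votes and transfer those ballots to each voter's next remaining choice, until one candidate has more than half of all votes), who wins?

C

Round 1: A 30, B 19, C 23, D 0, E 11. D eliminated.
Round 2: A 30, B 19, C 23, E 11. E eliminated.
Round 3: A 41, B 19, C 23. B eliminated.
Round 4: A 41, C 42. C has a majority (≥42).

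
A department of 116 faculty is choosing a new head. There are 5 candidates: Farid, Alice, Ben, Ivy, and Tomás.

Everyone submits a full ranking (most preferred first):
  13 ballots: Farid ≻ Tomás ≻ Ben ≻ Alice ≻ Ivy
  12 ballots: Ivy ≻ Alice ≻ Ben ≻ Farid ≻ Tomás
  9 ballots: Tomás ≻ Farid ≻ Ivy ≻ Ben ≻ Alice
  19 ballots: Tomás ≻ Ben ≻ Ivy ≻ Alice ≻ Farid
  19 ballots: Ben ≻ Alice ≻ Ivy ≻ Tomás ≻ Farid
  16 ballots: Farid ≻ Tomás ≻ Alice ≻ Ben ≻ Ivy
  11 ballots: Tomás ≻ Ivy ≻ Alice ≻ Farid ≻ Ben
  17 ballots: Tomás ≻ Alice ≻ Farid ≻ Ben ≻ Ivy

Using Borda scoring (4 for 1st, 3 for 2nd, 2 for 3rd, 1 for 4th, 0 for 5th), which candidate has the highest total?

Tomás

Farid: 13×4 + 12×1 + 9×3 + 19×0 + 19×0 + 16×4 + 11×1 + 17×2 = 200
Alice: 13×1 + 12×3 + 9×0 + 19×1 + 19×3 + 16×2 + 11×2 + 17×3 = 230
Ben: 13×2 + 12×2 + 9×1 + 19×3 + 19×4 + 16×1 + 11×0 + 17×1 = 225
Ivy: 13×0 + 12×4 + 9×2 + 19×2 + 19×2 + 16×0 + 11×3 + 17×0 = 175
Tomás: 13×3 + 12×0 + 9×4 + 19×4 + 19×1 + 16×3 + 11×4 + 17×4 = 330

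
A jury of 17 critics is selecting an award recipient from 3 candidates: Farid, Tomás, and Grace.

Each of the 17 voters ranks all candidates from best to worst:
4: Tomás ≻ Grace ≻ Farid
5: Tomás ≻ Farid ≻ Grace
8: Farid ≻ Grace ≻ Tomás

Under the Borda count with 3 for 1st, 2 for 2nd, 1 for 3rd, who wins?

Farid

Farid: 4×1 + 5×2 + 8×3 = 38
Tomás: 4×3 + 5×3 + 8×1 = 35
Grace: 4×2 + 5×1 + 8×2 = 29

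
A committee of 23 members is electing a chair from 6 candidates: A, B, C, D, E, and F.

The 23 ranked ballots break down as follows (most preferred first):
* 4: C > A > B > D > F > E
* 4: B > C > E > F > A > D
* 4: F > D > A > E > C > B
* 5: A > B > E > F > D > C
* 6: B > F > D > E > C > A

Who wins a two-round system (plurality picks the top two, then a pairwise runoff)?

Round 1 first-place votes: A 5, B 10, C 4, D 0, E 0, F 4. B and A advance.
Runoff: B is ranked above A on 10 ballots, A above B on 13.

A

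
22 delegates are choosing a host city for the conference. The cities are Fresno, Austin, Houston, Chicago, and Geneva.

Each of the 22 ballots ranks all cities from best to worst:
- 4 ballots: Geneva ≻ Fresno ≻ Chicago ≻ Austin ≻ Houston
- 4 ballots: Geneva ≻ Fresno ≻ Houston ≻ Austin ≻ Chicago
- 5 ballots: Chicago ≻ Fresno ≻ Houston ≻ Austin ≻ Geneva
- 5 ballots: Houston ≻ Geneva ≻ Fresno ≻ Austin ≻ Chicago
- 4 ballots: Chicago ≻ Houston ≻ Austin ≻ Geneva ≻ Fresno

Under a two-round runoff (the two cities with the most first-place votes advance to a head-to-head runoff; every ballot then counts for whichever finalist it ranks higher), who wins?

Round 1 first-place votes: Fresno 0, Austin 0, Houston 5, Chicago 9, Geneva 8. Chicago and Geneva advance.
Runoff: Chicago is ranked above Geneva on 9 ballots, Geneva above Chicago on 13.

Geneva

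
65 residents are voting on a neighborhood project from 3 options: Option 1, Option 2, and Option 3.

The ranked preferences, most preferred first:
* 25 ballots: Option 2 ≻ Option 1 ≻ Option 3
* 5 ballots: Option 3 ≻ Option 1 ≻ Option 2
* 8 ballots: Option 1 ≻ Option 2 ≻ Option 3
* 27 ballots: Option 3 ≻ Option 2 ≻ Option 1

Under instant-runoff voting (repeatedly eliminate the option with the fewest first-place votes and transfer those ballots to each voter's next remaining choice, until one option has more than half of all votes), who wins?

Round 1: Option 1 8, Option 2 25, Option 3 32. Option 1 eliminated.
Round 2: Option 2 33, Option 3 32. Option 2 has a majority (≥33).

Option 2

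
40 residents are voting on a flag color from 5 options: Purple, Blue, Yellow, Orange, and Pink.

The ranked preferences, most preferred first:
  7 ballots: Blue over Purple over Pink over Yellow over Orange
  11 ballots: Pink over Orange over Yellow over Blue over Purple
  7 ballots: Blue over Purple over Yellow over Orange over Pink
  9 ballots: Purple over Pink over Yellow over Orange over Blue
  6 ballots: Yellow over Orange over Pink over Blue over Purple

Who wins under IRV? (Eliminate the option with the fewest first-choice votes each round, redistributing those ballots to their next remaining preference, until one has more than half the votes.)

Round 1: Purple 9, Blue 14, Yellow 6, Orange 0, Pink 11. Orange eliminated.
Round 2: Purple 9, Blue 14, Yellow 6, Pink 11. Yellow eliminated.
Round 3: Purple 9, Blue 14, Pink 17. Purple eliminated.
Round 4: Blue 14, Pink 26. Pink has a majority (≥21).

Pink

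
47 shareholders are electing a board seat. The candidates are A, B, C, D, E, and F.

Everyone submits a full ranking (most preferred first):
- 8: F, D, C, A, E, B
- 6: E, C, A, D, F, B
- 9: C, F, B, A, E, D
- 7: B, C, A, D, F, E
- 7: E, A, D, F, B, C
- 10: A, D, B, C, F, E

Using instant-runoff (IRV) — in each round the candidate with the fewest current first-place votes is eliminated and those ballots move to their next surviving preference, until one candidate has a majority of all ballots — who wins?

C

Round 1: A 10, B 7, C 9, D 0, E 13, F 8. D eliminated.
Round 2: A 10, B 7, C 9, E 13, F 8. B eliminated.
Round 3: A 10, C 16, E 13, F 8. F eliminated.
Round 4: A 10, C 24, E 13. C has a majority (≥24).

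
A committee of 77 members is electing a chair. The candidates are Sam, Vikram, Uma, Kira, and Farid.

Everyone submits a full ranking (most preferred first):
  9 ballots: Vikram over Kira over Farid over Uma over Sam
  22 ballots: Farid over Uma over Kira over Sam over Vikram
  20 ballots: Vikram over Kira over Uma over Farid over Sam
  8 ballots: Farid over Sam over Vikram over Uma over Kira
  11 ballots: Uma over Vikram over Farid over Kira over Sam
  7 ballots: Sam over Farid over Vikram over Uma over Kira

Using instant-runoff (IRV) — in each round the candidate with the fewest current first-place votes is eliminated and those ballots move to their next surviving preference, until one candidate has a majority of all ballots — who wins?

Round 1: Sam 7, Vikram 29, Uma 11, Kira 0, Farid 30. Kira eliminated.
Round 2: Sam 7, Vikram 29, Uma 11, Farid 30. Sam eliminated.
Round 3: Vikram 29, Uma 11, Farid 37. Uma eliminated.
Round 4: Vikram 40, Farid 37. Vikram has a majority (≥39).

Vikram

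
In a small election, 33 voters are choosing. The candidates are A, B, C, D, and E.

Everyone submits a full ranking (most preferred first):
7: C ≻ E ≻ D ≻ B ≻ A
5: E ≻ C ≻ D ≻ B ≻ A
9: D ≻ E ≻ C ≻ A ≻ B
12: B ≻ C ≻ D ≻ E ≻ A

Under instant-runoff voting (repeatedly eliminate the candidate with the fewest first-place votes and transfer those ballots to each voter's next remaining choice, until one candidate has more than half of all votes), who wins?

C

Round 1: A 0, B 12, C 7, D 9, E 5. A eliminated.
Round 2: B 12, C 7, D 9, E 5. E eliminated.
Round 3: B 12, C 12, D 9. D eliminated.
Round 4: B 12, C 21. C has a majority (≥17).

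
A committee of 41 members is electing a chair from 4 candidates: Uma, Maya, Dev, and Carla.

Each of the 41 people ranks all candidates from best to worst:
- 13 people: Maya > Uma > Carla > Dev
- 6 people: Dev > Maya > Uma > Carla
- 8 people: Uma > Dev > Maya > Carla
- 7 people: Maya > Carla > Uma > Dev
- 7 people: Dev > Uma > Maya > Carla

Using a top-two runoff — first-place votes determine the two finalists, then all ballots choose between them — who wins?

Dev

Round 1 first-place votes: Uma 8, Maya 20, Dev 13, Carla 0. Maya and Dev advance.
Runoff: Maya is ranked above Dev on 20 ballots, Dev above Maya on 21.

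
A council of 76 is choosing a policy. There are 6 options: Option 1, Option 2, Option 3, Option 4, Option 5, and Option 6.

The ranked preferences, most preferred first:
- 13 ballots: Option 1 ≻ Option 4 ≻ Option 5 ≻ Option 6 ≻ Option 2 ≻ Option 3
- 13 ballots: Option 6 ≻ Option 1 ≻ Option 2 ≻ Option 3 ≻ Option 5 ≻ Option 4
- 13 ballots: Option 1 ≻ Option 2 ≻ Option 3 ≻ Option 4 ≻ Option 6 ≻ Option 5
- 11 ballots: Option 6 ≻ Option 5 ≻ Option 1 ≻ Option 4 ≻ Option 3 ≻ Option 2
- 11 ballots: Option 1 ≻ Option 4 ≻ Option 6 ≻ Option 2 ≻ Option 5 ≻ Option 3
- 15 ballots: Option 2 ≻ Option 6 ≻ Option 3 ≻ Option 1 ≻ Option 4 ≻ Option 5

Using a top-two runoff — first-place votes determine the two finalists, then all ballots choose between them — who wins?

Round 1 first-place votes: Option 1 37, Option 2 15, Option 3 0, Option 4 0, Option 5 0, Option 6 24. Option 1 and Option 6 advance.
Runoff: Option 1 is ranked above Option 6 on 37 ballots, Option 6 above Option 1 on 39.

Option 6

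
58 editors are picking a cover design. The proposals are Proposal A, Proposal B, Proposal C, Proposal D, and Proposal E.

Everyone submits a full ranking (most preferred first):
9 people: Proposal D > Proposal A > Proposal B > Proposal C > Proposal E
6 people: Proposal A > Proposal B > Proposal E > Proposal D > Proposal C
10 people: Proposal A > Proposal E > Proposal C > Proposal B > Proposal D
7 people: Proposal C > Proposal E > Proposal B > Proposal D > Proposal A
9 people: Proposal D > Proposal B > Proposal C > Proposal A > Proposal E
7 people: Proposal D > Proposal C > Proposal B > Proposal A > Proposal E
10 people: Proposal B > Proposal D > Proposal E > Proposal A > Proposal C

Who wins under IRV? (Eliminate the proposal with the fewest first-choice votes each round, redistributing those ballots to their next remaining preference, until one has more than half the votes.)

Round 1: Proposal A 16, Proposal B 10, Proposal C 7, Proposal D 25, Proposal E 0. Proposal E eliminated.
Round 2: Proposal A 16, Proposal B 10, Proposal C 7, Proposal D 25. Proposal C eliminated.
Round 3: Proposal A 16, Proposal B 17, Proposal D 25. Proposal A eliminated.
Round 4: Proposal B 33, Proposal D 25. Proposal B has a majority (≥30).

Proposal B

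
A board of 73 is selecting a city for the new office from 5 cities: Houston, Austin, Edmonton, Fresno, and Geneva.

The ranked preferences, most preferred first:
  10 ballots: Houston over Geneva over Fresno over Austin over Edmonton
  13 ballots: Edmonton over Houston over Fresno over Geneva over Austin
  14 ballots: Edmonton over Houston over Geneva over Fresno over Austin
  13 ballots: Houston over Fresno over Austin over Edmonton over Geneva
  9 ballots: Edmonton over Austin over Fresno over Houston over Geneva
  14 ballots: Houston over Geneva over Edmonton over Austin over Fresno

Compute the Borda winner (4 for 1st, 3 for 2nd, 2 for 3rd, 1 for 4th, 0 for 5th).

Houston: 10×4 + 13×3 + 14×3 + 13×4 + 9×1 + 14×4 = 238
Austin: 10×1 + 13×0 + 14×0 + 13×2 + 9×3 + 14×1 = 77
Edmonton: 10×0 + 13×4 + 14×4 + 13×1 + 9×4 + 14×2 = 185
Fresno: 10×2 + 13×2 + 14×1 + 13×3 + 9×2 + 14×0 = 117
Geneva: 10×3 + 13×1 + 14×2 + 13×0 + 9×0 + 14×3 = 113

Houston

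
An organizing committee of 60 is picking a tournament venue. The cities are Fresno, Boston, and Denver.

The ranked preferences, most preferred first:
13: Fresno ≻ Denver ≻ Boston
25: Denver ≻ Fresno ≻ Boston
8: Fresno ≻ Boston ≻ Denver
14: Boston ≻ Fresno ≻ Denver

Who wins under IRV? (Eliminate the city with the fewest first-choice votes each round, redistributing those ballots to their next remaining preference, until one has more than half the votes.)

Round 1: Fresno 21, Boston 14, Denver 25. Boston eliminated.
Round 2: Fresno 35, Denver 25. Fresno has a majority (≥31).

Fresno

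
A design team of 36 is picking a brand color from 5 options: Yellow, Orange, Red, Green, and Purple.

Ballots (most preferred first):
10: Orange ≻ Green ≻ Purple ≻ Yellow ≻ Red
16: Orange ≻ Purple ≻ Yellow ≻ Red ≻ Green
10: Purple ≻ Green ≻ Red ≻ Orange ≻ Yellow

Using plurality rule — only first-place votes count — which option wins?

Orange

First-place votes: Yellow 0, Orange 26, Red 0, Green 0, Purple 10.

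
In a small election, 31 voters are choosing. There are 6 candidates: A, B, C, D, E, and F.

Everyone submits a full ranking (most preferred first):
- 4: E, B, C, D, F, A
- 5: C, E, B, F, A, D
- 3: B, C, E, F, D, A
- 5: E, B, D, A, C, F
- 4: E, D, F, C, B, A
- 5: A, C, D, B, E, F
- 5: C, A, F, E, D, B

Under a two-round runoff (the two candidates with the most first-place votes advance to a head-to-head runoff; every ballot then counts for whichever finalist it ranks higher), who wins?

Round 1 first-place votes: A 5, B 3, C 10, D 0, E 13, F 0. E and C advance.
Runoff: E is ranked above C on 13 ballots, C above E on 18.

C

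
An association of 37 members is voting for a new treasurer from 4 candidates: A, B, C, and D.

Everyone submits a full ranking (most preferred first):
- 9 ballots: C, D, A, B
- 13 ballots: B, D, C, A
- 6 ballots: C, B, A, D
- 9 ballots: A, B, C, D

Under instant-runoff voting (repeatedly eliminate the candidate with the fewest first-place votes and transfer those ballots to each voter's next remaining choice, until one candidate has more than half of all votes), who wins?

Round 1: A 9, B 13, C 15, D 0. D eliminated.
Round 2: A 9, B 13, C 15. A eliminated.
Round 3: B 22, C 15. B has a majority (≥19).

B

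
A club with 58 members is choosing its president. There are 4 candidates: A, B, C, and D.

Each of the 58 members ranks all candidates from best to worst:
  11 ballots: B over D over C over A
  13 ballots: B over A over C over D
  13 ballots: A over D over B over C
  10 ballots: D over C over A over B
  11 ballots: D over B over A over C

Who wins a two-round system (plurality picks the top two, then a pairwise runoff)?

Round 1 first-place votes: A 13, B 24, C 0, D 21. B and D advance.
Runoff: B is ranked above D on 24 ballots, D above B on 34.

D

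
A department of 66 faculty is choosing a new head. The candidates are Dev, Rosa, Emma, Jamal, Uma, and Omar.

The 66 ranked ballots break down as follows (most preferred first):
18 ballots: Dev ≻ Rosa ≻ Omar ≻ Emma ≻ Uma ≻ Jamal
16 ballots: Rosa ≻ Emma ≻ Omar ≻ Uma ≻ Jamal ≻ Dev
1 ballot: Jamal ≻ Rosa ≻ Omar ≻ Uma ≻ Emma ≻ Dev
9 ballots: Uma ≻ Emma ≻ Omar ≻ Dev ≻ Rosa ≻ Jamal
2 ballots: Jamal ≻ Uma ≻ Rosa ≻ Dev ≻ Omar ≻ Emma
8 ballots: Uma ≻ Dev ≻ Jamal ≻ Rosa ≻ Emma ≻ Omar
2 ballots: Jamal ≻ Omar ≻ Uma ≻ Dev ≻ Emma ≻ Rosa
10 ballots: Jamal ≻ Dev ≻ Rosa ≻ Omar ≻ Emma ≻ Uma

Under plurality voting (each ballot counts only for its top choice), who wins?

Dev

First-place votes: Dev 18, Rosa 16, Emma 0, Jamal 15, Uma 17, Omar 0.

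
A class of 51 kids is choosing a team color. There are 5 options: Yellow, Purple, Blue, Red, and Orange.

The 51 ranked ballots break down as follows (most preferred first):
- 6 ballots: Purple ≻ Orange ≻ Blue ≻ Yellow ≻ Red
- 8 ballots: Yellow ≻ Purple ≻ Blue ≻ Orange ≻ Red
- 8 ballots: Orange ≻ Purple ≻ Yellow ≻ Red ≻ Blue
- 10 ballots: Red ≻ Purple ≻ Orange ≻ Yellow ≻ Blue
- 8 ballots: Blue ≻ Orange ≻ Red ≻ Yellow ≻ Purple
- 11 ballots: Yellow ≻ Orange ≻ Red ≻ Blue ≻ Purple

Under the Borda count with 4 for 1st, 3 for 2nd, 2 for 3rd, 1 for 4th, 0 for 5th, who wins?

Orange

Yellow: 6×1 + 8×4 + 8×2 + 10×1 + 8×1 + 11×4 = 116
Purple: 6×4 + 8×3 + 8×3 + 10×3 + 8×0 + 11×0 = 102
Blue: 6×2 + 8×2 + 8×0 + 10×0 + 8×4 + 11×1 = 71
Red: 6×0 + 8×0 + 8×1 + 10×4 + 8×2 + 11×2 = 86
Orange: 6×3 + 8×1 + 8×4 + 10×2 + 8×3 + 11×3 = 135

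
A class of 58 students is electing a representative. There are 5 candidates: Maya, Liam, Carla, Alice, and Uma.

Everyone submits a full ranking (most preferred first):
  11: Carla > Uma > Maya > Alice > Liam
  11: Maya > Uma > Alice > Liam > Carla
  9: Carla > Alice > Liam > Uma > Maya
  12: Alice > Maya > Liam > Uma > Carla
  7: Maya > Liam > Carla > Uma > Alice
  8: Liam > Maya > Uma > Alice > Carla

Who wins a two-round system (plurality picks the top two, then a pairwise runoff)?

Maya

Round 1 first-place votes: Maya 18, Liam 8, Carla 20, Alice 12, Uma 0. Carla and Maya advance.
Runoff: Carla is ranked above Maya on 20 ballots, Maya above Carla on 38.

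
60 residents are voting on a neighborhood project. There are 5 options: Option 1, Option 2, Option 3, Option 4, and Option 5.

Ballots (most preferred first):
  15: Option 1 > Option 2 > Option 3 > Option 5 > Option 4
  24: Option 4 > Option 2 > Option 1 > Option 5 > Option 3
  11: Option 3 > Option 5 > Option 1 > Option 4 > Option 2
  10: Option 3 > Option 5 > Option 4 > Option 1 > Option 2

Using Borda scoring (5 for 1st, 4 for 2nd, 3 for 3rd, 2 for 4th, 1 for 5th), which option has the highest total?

Option 1

Option 1: 15×5 + 24×3 + 11×3 + 10×2 = 200
Option 2: 15×4 + 24×4 + 11×1 + 10×1 = 177
Option 3: 15×3 + 24×1 + 11×5 + 10×5 = 174
Option 4: 15×1 + 24×5 + 11×2 + 10×3 = 187
Option 5: 15×2 + 24×2 + 11×4 + 10×4 = 162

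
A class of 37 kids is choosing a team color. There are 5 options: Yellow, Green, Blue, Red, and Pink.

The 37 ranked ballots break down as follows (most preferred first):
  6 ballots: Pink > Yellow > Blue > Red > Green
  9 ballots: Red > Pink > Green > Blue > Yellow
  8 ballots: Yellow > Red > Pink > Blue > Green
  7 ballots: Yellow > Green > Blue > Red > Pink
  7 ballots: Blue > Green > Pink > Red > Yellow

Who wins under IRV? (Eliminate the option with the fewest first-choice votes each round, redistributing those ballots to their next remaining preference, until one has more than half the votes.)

Round 1: Yellow 15, Green 0, Blue 7, Red 9, Pink 6. Green eliminated.
Round 2: Yellow 15, Blue 7, Red 9, Pink 6. Pink eliminated.
Round 3: Yellow 21, Blue 7, Red 9. Yellow has a majority (≥19).

Yellow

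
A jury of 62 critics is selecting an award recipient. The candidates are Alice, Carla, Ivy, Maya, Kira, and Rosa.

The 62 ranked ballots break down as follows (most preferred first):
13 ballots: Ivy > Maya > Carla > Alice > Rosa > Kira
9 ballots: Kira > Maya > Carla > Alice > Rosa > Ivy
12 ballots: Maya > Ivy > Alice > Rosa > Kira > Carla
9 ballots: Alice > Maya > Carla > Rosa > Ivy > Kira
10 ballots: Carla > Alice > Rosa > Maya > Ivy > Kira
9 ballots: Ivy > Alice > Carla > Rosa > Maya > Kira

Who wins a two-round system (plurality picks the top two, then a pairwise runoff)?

Maya

Round 1 first-place votes: Alice 9, Carla 10, Ivy 22, Maya 12, Kira 9, Rosa 0. Ivy and Maya advance.
Runoff: Ivy is ranked above Maya on 22 ballots, Maya above Ivy on 40.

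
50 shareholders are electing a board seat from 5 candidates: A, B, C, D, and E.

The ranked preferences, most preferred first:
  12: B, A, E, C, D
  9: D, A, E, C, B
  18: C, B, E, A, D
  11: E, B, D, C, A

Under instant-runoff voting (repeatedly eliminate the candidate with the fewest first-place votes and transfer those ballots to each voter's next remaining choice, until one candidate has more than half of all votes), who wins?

Round 1: A 0, B 12, C 18, D 9, E 11. A eliminated.
Round 2: B 12, C 18, D 9, E 11. D eliminated.
Round 3: B 12, C 18, E 20. B eliminated.
Round 4: C 18, E 32. E has a majority (≥26).

E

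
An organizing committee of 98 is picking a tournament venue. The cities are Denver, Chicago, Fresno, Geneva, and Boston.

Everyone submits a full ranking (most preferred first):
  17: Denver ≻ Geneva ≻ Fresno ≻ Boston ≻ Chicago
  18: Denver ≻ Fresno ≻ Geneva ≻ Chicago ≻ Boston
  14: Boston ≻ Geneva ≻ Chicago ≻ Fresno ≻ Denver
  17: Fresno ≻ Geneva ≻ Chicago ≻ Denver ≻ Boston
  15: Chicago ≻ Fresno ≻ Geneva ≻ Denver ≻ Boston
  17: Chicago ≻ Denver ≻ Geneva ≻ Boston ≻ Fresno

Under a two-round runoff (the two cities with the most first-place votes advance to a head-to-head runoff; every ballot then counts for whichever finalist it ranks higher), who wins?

Chicago

Round 1 first-place votes: Denver 35, Chicago 32, Fresno 17, Geneva 0, Boston 14. Denver and Chicago advance.
Runoff: Denver is ranked above Chicago on 35 ballots, Chicago above Denver on 63.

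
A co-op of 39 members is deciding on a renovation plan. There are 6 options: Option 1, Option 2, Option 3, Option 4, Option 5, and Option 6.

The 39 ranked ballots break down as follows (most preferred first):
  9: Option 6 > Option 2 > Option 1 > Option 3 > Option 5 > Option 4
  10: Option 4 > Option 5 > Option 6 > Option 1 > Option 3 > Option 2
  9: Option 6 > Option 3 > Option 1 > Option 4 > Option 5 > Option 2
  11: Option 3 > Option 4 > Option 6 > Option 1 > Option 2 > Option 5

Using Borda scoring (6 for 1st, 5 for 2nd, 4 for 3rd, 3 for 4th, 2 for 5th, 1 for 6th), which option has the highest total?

Option 1: 9×4 + 10×3 + 9×4 + 11×3 = 135
Option 2: 9×5 + 10×1 + 9×1 + 11×2 = 86
Option 3: 9×3 + 10×2 + 9×5 + 11×6 = 158
Option 4: 9×1 + 10×6 + 9×3 + 11×5 = 151
Option 5: 9×2 + 10×5 + 9×2 + 11×1 = 97
Option 6: 9×6 + 10×4 + 9×6 + 11×4 = 192

Option 6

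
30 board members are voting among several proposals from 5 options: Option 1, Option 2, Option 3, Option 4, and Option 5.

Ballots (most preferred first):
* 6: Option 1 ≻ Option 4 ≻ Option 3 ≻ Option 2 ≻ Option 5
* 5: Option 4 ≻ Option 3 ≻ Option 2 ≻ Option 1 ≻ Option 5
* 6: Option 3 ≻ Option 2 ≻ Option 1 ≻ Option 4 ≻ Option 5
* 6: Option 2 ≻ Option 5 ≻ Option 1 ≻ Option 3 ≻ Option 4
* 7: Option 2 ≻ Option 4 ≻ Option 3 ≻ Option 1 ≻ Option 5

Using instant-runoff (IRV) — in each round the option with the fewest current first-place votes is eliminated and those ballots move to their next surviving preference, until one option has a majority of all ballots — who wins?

Round 1: Option 1 6, Option 2 13, Option 3 6, Option 4 5, Option 5 0. Option 5 eliminated.
Round 2: Option 1 6, Option 2 13, Option 3 6, Option 4 5. Option 4 eliminated.
Round 3: Option 1 6, Option 2 13, Option 3 11. Option 1 eliminated.
Round 4: Option 2 13, Option 3 17. Option 3 has a majority (≥16).

Option 3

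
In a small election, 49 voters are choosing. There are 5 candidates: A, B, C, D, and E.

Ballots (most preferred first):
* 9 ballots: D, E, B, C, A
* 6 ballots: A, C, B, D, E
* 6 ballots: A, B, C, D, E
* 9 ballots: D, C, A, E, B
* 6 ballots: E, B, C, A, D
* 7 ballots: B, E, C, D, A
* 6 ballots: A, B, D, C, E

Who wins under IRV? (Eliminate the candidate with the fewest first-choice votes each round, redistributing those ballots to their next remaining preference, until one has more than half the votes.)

Round 1: A 18, B 7, C 0, D 18, E 6. C eliminated.
Round 2: A 18, B 7, D 18, E 6. E eliminated.
Round 3: A 18, B 13, D 18. B eliminated.
Round 4: A 24, D 25. D has a majority (≥25).

D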